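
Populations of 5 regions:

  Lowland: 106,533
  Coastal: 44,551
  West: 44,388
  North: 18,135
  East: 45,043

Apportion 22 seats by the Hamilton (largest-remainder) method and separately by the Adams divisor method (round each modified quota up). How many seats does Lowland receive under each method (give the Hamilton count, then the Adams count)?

Hamilton: Lowland 9, Coastal 4, West 4, North 1, East 4.
Adams: Lowland 8, Coastal 4, West 4, North 2, East 4.
Lowland gets 9 under Hamilton and 8 under Adams.

9 and 8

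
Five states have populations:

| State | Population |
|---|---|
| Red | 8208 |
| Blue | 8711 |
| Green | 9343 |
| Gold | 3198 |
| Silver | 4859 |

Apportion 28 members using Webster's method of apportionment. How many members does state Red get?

Standard divisor 34319/28 ≈ 1225.679; standard quotas: Red 6.697, Blue 7.107, Green 7.623, Gold 2.609, Silver 3.964.
Rounding to the nearest integer gives 7, 7, 8, 3, 4 = 29 seats, so the divisor must be adjusted.
With modified divisor 1250: modified quotas Red 6.566, Blue 6.969, Green 7.474, Gold 2.558, Silver 3.887.
Rounding to the nearest integer: Red 7, Blue 7, Green 7, Gold 3, Silver 4 (total 28).
Red receives 7.

7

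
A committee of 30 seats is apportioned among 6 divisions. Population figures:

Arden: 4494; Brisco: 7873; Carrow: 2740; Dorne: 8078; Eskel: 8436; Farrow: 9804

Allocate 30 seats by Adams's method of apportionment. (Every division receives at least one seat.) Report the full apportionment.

Arden 3, Brisco 6, Carrow 2, Dorne 6, Eskel 6, Farrow 7

Standard divisor 41425/30 ≈ 1380.833; standard quotas: Arden 3.255, Brisco 5.702, Carrow 1.984, Dorne 5.850, Eskel 6.109, Farrow 7.100.
Rounding up gives 4, 6, 2, 6, 7, 8 = 33 seats, so the divisor must be adjusted.
With modified divisor 1540: modified quotas Arden 2.918, Brisco 5.112, Carrow 1.779, Dorne 5.245, Eskel 5.478, Farrow 6.366.
Rounding up: Arden 3, Brisco 6, Carrow 2, Dorne 6, Eskel 6, Farrow 7 (total 30).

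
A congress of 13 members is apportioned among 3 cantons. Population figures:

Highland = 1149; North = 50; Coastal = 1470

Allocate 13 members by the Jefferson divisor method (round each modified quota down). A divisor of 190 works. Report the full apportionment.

With modified divisor 190: modified quotas Highland 6.047, North 0.263, Coastal 7.737.
Rounding down: Highland 6, North 0, Coastal 7 (total 13).

Highland 6, North 0, Coastal 7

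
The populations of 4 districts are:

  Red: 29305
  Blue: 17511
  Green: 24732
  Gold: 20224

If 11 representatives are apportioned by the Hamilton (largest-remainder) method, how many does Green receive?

Standard divisor: 91772 ÷ 11 ≈ 8342.909.
Standard quotas: Red 3.5126, Blue 2.0989, Green 2.9644, Gold 2.4241.
Lower quotas: Red 3, Blue 2, Green 2, Gold 2 (sum 9, leaving 2 seats).
Remainders in descending order: Green 0.9644, Red 0.5126, Gold 0.4241, Blue 0.0989.
Largest remainders: Green, Red receive the extra seats.
Green receives 3.

3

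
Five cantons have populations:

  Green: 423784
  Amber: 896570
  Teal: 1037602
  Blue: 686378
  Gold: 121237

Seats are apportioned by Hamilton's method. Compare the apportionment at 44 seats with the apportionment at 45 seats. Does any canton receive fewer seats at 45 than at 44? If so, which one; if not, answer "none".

At 44 seats: Green 6, Amber 12, Teal 14, Blue 10, Gold 2.
At 45 seats: Green 6, Amber 13, Teal 15, Blue 10, Gold 1.
Gold drops from 2 to 1.

Gold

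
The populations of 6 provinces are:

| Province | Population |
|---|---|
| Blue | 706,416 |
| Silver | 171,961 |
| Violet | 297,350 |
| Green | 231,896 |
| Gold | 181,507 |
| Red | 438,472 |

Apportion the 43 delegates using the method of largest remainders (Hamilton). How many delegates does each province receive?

Blue: 15, Silver: 4, Violet: 6, Green: 5, Gold: 4, Red: 9

Standard divisor: 2027602 ÷ 43 ≈ 47153.535.
Standard quotas: Blue 14.9812, Silver 3.6468, Violet 6.3060, Green 4.9179, Gold 3.8493, Red 9.2988.
Lower quotas: Blue 14, Silver 3, Violet 6, Green 4, Gold 3, Red 9 (sum 39, leaving 4 seats).
Remainders in descending order: Blue 0.9812, Green 0.9179, Gold 0.8493, Silver 0.6468, Violet 0.3060, Red 0.2988.
Largest remainders: Blue, Green, Gold, Silver receive the extra seats.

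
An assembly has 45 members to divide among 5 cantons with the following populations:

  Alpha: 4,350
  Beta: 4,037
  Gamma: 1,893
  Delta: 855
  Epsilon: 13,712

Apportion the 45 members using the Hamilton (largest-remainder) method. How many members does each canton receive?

Standard divisor: 24847 ÷ 45 ≈ 552.156.
Standard quotas: Alpha 7.8782, Beta 7.3113, Gamma 3.4284, Delta 1.5485, Epsilon 24.8336.
Lower quotas: Alpha 7, Beta 7, Gamma 3, Delta 1, Epsilon 24 (sum 42, leaving 3 seats).
Remainders in descending order: Alpha 0.8782, Epsilon 0.8336, Delta 0.5485, Gamma 0.4284, Beta 0.3113.
The surplus seats go to Alpha, Epsilon, Delta.

Alpha: 8, Beta: 7, Gamma: 3, Delta: 2, Epsilon: 25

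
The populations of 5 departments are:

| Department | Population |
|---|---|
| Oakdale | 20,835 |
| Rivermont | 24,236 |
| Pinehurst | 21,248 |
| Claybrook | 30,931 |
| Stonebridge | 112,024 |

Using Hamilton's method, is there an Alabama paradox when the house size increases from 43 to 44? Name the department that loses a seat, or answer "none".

Pinehurst

At 43 seats: Oakdale 4, Rivermont 5, Pinehurst 5, Claybrook 6, Stonebridge 23.
At 44 seats: Oakdale 4, Rivermont 5, Pinehurst 4, Claybrook 7, Stonebridge 24.
Pinehurst drops from 5 to 4.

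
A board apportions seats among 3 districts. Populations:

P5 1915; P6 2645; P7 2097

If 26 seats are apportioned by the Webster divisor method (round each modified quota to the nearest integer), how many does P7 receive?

8

Standard divisor 6657/26 ≈ 256.038; standard quotas: P5 7.479, P6 10.330, P7 8.190.
Rounding to the nearest integer gives 7, 10, 8 = 25 seats, so the divisor must be adjusted.
With modified divisor 254: modified quotas P5 7.539, P6 10.413, P7 8.256.
Rounding to the nearest integer: P5 8, P6 10, P7 8 (total 26).
P7 receives 8.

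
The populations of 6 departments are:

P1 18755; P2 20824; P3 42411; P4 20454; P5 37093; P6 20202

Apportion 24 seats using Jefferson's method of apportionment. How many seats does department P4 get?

3

Standard divisor 159739/24 ≈ 6655.792; standard quotas: P1 2.818, P2 3.129, P3 6.372, P4 3.073, P5 5.573, P6 3.035.
Rounding down gives 2, 3, 6, 3, 5, 3 = 22 seats, so the divisor must be adjusted.
With modified divisor 6100: modified quotas P1 3.075, P2 3.414, P3 6.953, P4 3.353, P5 6.081, P6 3.312.
Rounding down: P1 3, P2 3, P3 6, P4 3, P5 6, P6 3 (total 24).
P4 receives 3.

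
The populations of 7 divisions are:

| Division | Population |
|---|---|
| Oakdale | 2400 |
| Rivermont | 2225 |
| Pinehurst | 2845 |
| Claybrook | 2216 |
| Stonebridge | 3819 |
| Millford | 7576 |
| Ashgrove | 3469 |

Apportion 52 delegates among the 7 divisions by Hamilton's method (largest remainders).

The standard divisor is 24550/52 ≈ 472.115.
Standard quotas: Oakdale 5.0835, Rivermont 4.7128, Pinehurst 6.0261, Claybrook 4.6938, Stonebridge 8.0891, Millford 16.0469, Ashgrove 7.3478.
Lower quotas: Oakdale 5, Rivermont 4, Pinehurst 6, Claybrook 4, Stonebridge 8, Millford 16, Ashgrove 7 (sum 50, leaving 2 seats).
Remainders in descending order: Rivermont 0.7128, Claybrook 0.6938, Ashgrove 0.3478, Stonebridge 0.0891, Oakdale 0.0835, Millford 0.0469, Pinehurst 0.0261.
Largest remainders: Rivermont, Claybrook receive the extra seats.

Oakdale 5, Rivermont 5, Pinehurst 6, Claybrook 5, Stonebridge 8, Millford 16, Ashgrove 7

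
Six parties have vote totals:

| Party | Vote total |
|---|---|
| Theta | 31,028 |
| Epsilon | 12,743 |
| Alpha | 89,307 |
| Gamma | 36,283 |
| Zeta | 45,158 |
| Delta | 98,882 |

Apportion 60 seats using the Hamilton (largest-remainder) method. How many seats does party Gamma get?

7

Standard divisor: 313401 ÷ 60 ≈ 5223.35.
Standard quotas: Theta 5.9402, Epsilon 2.4396, Alpha 17.0976, Gamma 6.9463, Zeta 8.6454, Delta 18.9308.
Lower quotas: Theta 5, Epsilon 2, Alpha 17, Gamma 6, Zeta 8, Delta 18 (sum 56, leaving 4 seats).
Remainders in descending order: Gamma 0.9463, Theta 0.9402, Delta 0.9308, Zeta 0.6454, Epsilon 0.4396, Alpha 0.0976.
Largest remainders: Gamma, Theta, Delta, Zeta receive the extra seats.
Gamma receives 7.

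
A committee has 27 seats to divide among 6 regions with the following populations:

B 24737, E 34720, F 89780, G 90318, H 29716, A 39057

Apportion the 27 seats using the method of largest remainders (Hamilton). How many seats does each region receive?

Standard divisor: 308328 ÷ 27 ≈ 11419.556.
Standard quotas: B 2.1662, E 3.0404, F 7.8620, G 7.9091, H 2.6022, A 3.4202.
Lower quotas: B 2, E 3, F 7, G 7, H 2, A 3 (sum 24, leaving 3 seats).
Remainders in descending order: G 0.9091, F 0.8620, H 0.6022, A 0.4202, B 0.1662, E 0.0404.
Largest remainders: G, F, H receive the extra seats.

B 2, E 3, F 8, G 8, H 3, A 3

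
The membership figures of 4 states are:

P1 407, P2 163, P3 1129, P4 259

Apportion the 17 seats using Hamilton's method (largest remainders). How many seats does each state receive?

P1: 4, P2: 1, P3: 10, P4: 2

The standard divisor is 1958/17 ≈ 115.176.
Standard quotas: P1 3.534, P2 1.415, P3 9.802, P4 2.249.
Lower quotas: P1 3, P2 1, P3 9, P4 2 (sum 15, leaving 2 seats).
Remainders in descending order: P3 0.802, P1 0.534, P2 0.415, P4 0.249.
The surplus seats go to P3, P1.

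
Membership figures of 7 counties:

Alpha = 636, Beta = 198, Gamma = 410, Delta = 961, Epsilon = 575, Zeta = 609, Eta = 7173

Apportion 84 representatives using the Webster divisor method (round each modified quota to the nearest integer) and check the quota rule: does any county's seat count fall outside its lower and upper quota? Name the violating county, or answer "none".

Eta

Standard quotas: Alpha 5.058, Beta 1.575, Gamma 3.261, Delta 7.643, Epsilon 4.573, Zeta 4.843, Eta 57.047.
Webster allocation: Alpha 5, Beta 2, Gamma 3, Delta 8, Epsilon 5, Zeta 5, Eta 56.
Eta has quota 57.047 (lower 57, upper 58) but receives 56 — outside the quota interval.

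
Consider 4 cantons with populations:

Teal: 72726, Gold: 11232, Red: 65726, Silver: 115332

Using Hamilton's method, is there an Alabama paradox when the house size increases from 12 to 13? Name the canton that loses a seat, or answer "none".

Gold

At 12 seats: Teal 3, Gold 1, Red 3, Silver 5.
At 13 seats: Teal 4, Gold 0, Red 3, Silver 6.
Gold drops from 1 to 0.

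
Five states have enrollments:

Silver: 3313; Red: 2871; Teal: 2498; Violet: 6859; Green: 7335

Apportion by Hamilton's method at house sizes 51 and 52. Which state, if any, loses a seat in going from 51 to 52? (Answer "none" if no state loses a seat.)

At 51 seats: Silver 7, Red 7, Teal 6, Violet 15, Green 16.
At 52 seats: Silver 7, Red 6, Teal 6, Violet 16, Green 17.
Red drops from 7 to 6.

Red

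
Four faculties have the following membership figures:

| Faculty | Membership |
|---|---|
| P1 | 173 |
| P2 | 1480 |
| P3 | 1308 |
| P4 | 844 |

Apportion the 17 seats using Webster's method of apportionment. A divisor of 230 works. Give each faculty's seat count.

P1 1, P2 6, P3 6, P4 4

With modified divisor 230: modified quotas P1 0.752, P2 6.435, P3 5.687, P4 3.670.
Rounding to the nearest integer: P1 1, P2 6, P3 6, P4 4 (total 17).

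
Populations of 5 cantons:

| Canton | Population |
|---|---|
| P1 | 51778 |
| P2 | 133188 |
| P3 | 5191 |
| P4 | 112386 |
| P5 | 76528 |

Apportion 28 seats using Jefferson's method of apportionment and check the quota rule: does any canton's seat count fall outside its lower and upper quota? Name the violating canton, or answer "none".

none

Standard quotas: P1 3.825, P2 9.838, P3 0.383, P4 8.301, P5 5.653.
Jefferson allocation: P1 4, P2 10, P3 0, P4 8, P5 6.
Every allocation lies between the lower and upper quota.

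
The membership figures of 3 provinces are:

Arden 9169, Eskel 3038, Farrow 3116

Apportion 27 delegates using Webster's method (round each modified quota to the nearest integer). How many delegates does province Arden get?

Standard divisor 15323/27 ≈ 567.519; standard quotas: Arden 16.156, Eskel 5.353, Farrow 5.491.
Rounding to the nearest integer gives 16, 5, 5 = 26 seats, so the divisor must be adjusted.
With modified divisor 560: modified quotas Arden 16.373, Eskel 5.425, Farrow 5.564.
Rounding to the nearest integer: Arden 16, Eskel 5, Farrow 6 (total 27).
Arden receives 16.

16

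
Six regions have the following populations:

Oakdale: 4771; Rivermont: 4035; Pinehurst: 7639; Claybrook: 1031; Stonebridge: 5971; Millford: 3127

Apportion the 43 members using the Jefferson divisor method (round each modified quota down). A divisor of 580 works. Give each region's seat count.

With modified divisor 580: modified quotas Oakdale 8.226, Rivermont 6.957, Pinehurst 13.171, Claybrook 1.778, Stonebridge 10.295, Millford 5.391.
Rounding down: Oakdale 8, Rivermont 6, Pinehurst 13, Claybrook 1, Stonebridge 10, Millford 5 (total 43).

Oakdale 8; Rivermont 6; Pinehurst 13; Claybrook 1; Stonebridge 10; Millford 5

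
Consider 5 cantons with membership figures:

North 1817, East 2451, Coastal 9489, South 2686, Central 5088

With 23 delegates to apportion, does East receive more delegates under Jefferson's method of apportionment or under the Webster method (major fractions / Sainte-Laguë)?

Webster

Jefferson: North 2, East 2, Coastal 11, South 3, Central 5.
Webster: North 2, East 3, Coastal 10, South 3, Central 5.
East gets 2 under Jefferson and 3 under Webster.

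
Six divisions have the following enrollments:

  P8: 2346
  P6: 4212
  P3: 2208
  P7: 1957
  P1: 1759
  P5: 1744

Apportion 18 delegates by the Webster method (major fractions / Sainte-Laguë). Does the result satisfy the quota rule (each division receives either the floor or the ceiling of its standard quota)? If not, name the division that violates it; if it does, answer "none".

Standard quotas: P8 2.968, P6 5.329, P3 2.794, P7 2.476, P1 2.226, P5 2.207.
Webster allocation: P8 3, P6 5, P3 3, P7 3, P1 2, P5 2.
Every allocation lies between the lower and upper quota.

none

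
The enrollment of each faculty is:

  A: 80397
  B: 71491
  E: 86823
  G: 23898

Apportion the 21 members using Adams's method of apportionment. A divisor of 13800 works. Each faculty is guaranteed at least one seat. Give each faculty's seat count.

A 6; B 6; E 7; G 2

With modified divisor 13800: modified quotas A 5.826, B 5.181, E 6.292, G 1.732.
Rounding up: A 6, B 6, E 7, G 2 (total 21).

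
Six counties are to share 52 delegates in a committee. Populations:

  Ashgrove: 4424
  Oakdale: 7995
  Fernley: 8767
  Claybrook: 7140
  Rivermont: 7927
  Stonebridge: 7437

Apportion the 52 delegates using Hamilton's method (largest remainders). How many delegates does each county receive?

Standard divisor: 43690 ÷ 52 ≈ 840.192.
Standard quotas: Ashgrove 5.2655, Oakdale 9.5157, Fernley 10.4345, Claybrook 8.4981, Rivermont 9.4347, Stonebridge 8.8515.
Lower quotas: Ashgrove 5, Oakdale 9, Fernley 10, Claybrook 8, Rivermont 9, Stonebridge 8 (sum 49, leaving 3 seats).
Remainders in descending order: Stonebridge 0.8515, Oakdale 0.5157, Claybrook 0.4981, Rivermont 0.4347, Fernley 0.4345, Ashgrove 0.2655.
The surplus seats go to Stonebridge, Oakdale, Claybrook.

Ashgrove=5, Oakdale=10, Fernley=10, Claybrook=9, Rivermont=9, Stonebridge=9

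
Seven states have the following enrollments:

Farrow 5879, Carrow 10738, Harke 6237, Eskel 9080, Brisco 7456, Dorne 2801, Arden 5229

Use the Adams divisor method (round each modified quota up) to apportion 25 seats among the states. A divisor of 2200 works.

Farrow 3, Carrow 5, Harke 3, Eskel 5, Brisco 4, Dorne 2, Arden 3

With modified divisor 2200: modified quotas Farrow 2.672, Carrow 4.881, Harke 2.835, Eskel 4.127, Brisco 3.389, Dorne 1.273, Arden 2.377.
Rounding up: Farrow 3, Carrow 5, Harke 3, Eskel 5, Brisco 4, Dorne 2, Arden 3 (total 25).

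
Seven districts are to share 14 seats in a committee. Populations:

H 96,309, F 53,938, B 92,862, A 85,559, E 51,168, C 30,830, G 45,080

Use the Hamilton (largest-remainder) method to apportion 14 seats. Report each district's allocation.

Standard divisor: 455746 ÷ 14 ≈ 32553.286.
Standard quotas: H 2.9585, F 1.6569, B 2.8526, A 2.6283, E 1.5718, C 0.9471, G 1.3848.
Lower quotas: H 2, F 1, B 2, A 2, E 1, C 0, G 1 (sum 9, leaving 5 seats).
Remainders in descending order: H 0.9585, C 0.9471, B 0.8526, F 0.6569, A 0.6283, E 0.5718, G 0.3848.
The surplus seats go to H, C, B, F, A.

H=3, F=2, B=3, A=3, E=1, C=1, G=1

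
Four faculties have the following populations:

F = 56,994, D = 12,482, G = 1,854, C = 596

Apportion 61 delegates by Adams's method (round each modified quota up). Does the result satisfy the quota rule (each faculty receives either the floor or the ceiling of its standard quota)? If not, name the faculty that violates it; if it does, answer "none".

F

Standard quotas: F 48.336, D 10.586, G 1.572, C 0.505.
Adams allocation: F 47, D 11, G 2, C 1.
F has quota 48.336 (lower 48, upper 49) but receives 47 — outside the quota interval.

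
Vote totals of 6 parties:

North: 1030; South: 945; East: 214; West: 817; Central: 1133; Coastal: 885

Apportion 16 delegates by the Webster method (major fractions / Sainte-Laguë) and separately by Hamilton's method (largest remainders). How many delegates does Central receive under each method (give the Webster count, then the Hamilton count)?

Webster: North 3, South 3, East 1, West 3, Central 3, Coastal 3.
Hamilton: North 3, South 3, East 1, West 2, Central 4, Coastal 3.
Central gets 3 under Webster and 4 under Hamilton.

3 and 4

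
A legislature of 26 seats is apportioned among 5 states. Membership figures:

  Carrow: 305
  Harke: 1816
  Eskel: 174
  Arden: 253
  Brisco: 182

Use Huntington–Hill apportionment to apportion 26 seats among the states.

With divisor 107: modified quotas Carrow 2.850, Harke 16.972, Eskel 1.626, Arden 2.364, Brisco 1.701.
Geometric-mean thresholds: Carrow √(2·3)=2.449, Harke √(16·17)=16.492, Eskel √(1·2)=1.414, Arden √(2·3)=2.449, Brisco √(1·2)=1.414.
Each quota rounded against its threshold gives Carrow 3, Harke 17, Eskel 2, Arden 2, Brisco 2 (total 26).

Carrow=3; Harke=17; Eskel=2; Arden=2; Brisco=2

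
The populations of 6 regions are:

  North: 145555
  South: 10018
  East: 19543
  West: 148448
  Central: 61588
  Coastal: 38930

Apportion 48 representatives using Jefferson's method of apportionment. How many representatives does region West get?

17

Standard divisor 424082/48 ≈ 8835.042; standard quotas: North 16.475, South 1.134, East 2.212, West 16.802, Central 6.971, Coastal 4.406.
Rounding down gives 16, 1, 2, 16, 6, 4 = 45 seats, so the divisor must be adjusted.
With modified divisor 8400: modified quotas North 17.328, South 1.193, East 2.327, West 17.672, Central 7.332, Coastal 4.635.
Rounding down: North 17, South 1, East 2, West 17, Central 7, Coastal 4 (total 48).
West receives 17.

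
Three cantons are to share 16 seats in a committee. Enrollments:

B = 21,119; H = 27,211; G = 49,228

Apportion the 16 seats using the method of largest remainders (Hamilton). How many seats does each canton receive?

The standard divisor is 97558/16 ≈ 6097.375.
Standard quotas: B 3.4636, H 4.4627, G 8.0736.
Lower quotas: B 3, H 4, G 8 (sum 15, leaving 1 seat).
Remainders in descending order: B 0.4636, H 0.4627, G 0.0736.
The surplus seat goes to B.

B=4, H=4, G=8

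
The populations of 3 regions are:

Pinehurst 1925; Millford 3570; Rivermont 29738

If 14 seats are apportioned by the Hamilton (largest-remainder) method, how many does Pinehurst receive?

Standard divisor: 35233 ÷ 14 ≈ 2516.643.
Standard quotas: Pinehurst 0.7649, Millford 1.4186, Rivermont 11.8165.
Lower quotas: Pinehurst 0, Millford 1, Rivermont 11 (sum 12, leaving 2 seats).
Remainders in descending order: Rivermont 0.8165, Pinehurst 0.7649, Millford 0.4186.
The surplus seats go to Rivermont, Pinehurst.
Pinehurst receives 1.

1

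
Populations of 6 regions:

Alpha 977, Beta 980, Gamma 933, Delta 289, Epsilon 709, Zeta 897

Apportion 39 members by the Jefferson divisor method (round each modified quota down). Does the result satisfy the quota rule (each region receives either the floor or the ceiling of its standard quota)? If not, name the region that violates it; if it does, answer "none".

Standard quotas: Alpha 7.963, Beta 7.987, Gamma 7.604, Delta 2.355, Epsilon 5.779, Zeta 7.311.
Jefferson allocation: Alpha 8, Beta 8, Gamma 8, Delta 2, Epsilon 6, Zeta 7.
Every allocation lies between the lower and upper quota.

none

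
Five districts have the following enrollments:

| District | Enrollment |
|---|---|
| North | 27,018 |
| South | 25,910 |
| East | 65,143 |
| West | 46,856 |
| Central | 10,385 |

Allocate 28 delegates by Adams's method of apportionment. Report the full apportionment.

North: 5, South: 4, East: 10, West: 7, Central: 2

Standard divisor 175312/28 ≈ 6261.143; standard quotas: North 4.315, South 4.138, East 10.404, West 7.484, Central 1.659.
Rounding up gives 5, 5, 11, 8, 2 = 31 seats, so the divisor must be adjusted.
With modified divisor 6720: modified quotas North 4.021, South 3.856, East 9.694, West 6.973, Central 1.545.
Rounding up: North 5, South 4, East 10, West 7, Central 2 (total 28).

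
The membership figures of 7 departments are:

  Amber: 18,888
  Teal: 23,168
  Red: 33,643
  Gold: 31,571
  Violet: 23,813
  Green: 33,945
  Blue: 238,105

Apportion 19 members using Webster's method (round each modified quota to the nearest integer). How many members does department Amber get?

Standard divisor 403133/19 ≈ 21217.526; standard quotas: Amber 0.890, Teal 1.092, Red 1.586, Gold 1.488, Violet 1.122, Green 1.600, Blue 11.222.
Rounding to the nearest integer gives Amber 1, Teal 1, Red 2, Gold 1, Violet 1, Green 2, Blue 11 — total 19, matching the house size, so no adjustment is needed.
Amber receives 1.

1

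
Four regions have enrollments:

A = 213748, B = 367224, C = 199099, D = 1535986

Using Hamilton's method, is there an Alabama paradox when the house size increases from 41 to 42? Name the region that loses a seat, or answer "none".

At 41 seats: A 4, B 6, C 4, D 27.
At 42 seats: A 4, B 7, C 3, D 28.
C drops from 4 to 3.

C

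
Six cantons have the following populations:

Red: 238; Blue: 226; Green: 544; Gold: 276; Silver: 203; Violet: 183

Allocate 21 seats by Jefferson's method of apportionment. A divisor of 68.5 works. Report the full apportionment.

With modified divisor 68.5: modified quotas Red 3.474, Blue 3.299, Green 7.942, Gold 4.029, Silver 2.964, Violet 2.672.
Rounding down: Red 3, Blue 3, Green 7, Gold 4, Silver 2, Violet 2 (total 21).

Red 3, Blue 3, Green 7, Gold 4, Silver 2, Violet 2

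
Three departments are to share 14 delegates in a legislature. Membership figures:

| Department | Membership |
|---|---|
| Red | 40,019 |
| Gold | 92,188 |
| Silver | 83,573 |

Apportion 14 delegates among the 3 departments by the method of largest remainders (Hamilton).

Red=3, Gold=6, Silver=5

Standard divisor: 215780 ÷ 14 ≈ 15412.857.
Standard quotas: Red 2.5965, Gold 5.9812, Silver 5.4223.
Lower quotas: Red 2, Gold 5, Silver 5 (sum 12, leaving 2 seats).
Remainders in descending order: Gold 0.9812, Red 0.5965, Silver 0.4223.
The surplus seats go to Gold, Red.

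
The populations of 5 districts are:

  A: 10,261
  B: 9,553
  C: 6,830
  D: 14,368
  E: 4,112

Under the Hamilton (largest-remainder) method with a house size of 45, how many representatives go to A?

10

Standard divisor: 45124 ÷ 45 ≈ 1002.756.
Standard quotas: A 10.2328, B 9.5267, C 6.8112, D 14.3285, E 4.1007.
Lower quotas: A 10, B 9, C 6, D 14, E 4 (sum 43, leaving 2 seats).
Remainders in descending order: C 0.8112, B 0.5267, D 0.3285, A 0.2328, E 0.1007.
Largest remainders: C, B receive the extra seats.
A receives 10.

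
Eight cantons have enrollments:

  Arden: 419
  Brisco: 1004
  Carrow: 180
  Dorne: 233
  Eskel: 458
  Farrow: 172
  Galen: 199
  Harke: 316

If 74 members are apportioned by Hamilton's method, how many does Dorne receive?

6

Standard divisor: 2981 ÷ 74 ≈ 40.284.
Standard quotas: Arden 10.401, Brisco 24.923, Carrow 4.468, Dorne 5.784, Eskel 11.369, Farrow 4.270, Galen 4.940, Harke 7.844.
Lower quotas: Arden 10, Brisco 24, Carrow 4, Dorne 5, Eskel 11, Farrow 4, Galen 4, Harke 7 (sum 69, leaving 5 seats).
Remainders in descending order: Galen 0.940, Brisco 0.923, Harke 0.844, Dorne 0.784, Carrow 0.468, Arden 0.401, Eskel 0.369, Farrow 0.270.
The surplus seats go to Galen, Brisco, Harke, Dorne, Carrow.
Dorne receives 6.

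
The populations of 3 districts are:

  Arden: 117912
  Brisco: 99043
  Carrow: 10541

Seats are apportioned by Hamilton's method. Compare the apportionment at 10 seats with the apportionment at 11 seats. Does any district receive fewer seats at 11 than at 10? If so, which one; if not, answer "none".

Carrow

At 10 seats: Arden 5, Brisco 4, Carrow 1.
At 11 seats: Arden 6, Brisco 5, Carrow 0.
Carrow drops from 1 to 0.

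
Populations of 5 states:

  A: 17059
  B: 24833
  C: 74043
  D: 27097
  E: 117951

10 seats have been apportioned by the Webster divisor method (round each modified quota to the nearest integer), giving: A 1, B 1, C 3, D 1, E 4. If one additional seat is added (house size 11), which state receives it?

E

Priority for the next seat is population ÷ (current seats + 0.5).
Priorities: A 11372.667, B 16555.333, C 21155.143, D 18064.667, E 26211.333.
Highest priority: E.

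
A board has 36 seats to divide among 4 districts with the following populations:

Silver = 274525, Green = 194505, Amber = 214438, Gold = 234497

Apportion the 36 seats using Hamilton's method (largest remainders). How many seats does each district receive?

The standard divisor is 917965/36 ≈ 25499.028.
Standard quotas: Silver 10.7661, Green 7.6279, Amber 8.4097, Gold 9.1963.
Lower quotas: Silver 10, Green 7, Amber 8, Gold 9 (sum 34, leaving 2 seats).
Remainders in descending order: Silver 0.7661, Green 0.6279, Amber 0.4097, Gold 0.1963.
The surplus seats go to Silver, Green.

Silver 11; Green 8; Amber 8; Gold 9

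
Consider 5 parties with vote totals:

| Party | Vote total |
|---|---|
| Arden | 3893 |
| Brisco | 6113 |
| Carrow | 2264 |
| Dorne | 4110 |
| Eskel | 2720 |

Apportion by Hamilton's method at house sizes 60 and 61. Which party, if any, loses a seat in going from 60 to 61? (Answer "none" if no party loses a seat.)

At 60 seats: Arden 12, Brisco 19, Carrow 7, Dorne 13, Eskel 9.
At 61 seats: Arden 12, Brisco 20, Carrow 7, Dorne 13, Eskel 9.
No party's allocation decreased.

none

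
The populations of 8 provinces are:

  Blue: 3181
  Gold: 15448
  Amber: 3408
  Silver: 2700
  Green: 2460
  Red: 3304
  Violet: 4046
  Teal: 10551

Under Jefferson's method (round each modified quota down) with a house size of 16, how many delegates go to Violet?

Standard divisor 45098/16 ≈ 2818.625; standard quotas: Blue 1.129, Gold 5.481, Amber 1.209, Silver 0.958, Green 0.873, Red 1.172, Violet 1.435, Teal 3.743.
Rounding down gives 1, 5, 1, 0, 0, 1, 1, 3 = 12 seats, so the divisor must be adjusted.
With modified divisor 2300: modified quotas Blue 1.383, Gold 6.717, Amber 1.482, Silver 1.174, Green 1.070, Red 1.437, Violet 1.759, Teal 4.587.
Rounding down: Blue 1, Gold 6, Amber 1, Silver 1, Green 1, Red 1, Violet 1, Teal 4 (total 16).
Violet receives 1.

1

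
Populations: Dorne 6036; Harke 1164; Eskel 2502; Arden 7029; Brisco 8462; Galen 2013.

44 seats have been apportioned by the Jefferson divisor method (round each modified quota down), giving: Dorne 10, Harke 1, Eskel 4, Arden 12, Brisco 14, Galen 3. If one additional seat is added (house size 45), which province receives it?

Priority for the next seat is population ÷ (current seats + 1).
Priorities: Dorne 548.727, Harke 582.000, Eskel 500.400, Arden 540.692, Brisco 564.133, Galen 503.250.
Highest priority: Harke.

Harke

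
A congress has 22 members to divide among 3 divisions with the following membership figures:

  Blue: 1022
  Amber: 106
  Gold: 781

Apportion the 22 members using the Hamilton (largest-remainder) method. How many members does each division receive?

Blue 12; Amber 1; Gold 9

Total 1909; standard divisor 1909/22 ≈ 86.773.
Standard quotas: Blue 11.778, Amber 1.222, Gold 9.001.
Lower quotas: Blue 11, Amber 1, Gold 9 (sum 21, leaving 1 seat).
Remainders in descending order: Blue 0.778, Amber 0.222, Gold 0.001.
Largest remainder: Blue receives the extra seat.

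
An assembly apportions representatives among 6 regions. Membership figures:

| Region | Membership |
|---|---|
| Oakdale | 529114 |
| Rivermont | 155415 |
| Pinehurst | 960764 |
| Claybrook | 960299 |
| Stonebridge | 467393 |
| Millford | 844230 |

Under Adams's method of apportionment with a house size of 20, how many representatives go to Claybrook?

Standard divisor 3917215/20 ≈ 195860.75; standard quotas: Oakdale 2.701, Rivermont 0.793, Pinehurst 4.905, Claybrook 4.903, Stonebridge 2.386, Millford 4.310.
Rounding up gives 3, 1, 5, 5, 3, 5 = 22 seats, so the divisor must be adjusted.
With modified divisor 236900: modified quotas Oakdale 2.233, Rivermont 0.656, Pinehurst 4.056, Claybrook 4.054, Stonebridge 1.973, Millford 3.564.
Rounding up: Oakdale 3, Rivermont 1, Pinehurst 5, Claybrook 5, Stonebridge 2, Millford 4 (total 20).
Claybrook receives 5.

5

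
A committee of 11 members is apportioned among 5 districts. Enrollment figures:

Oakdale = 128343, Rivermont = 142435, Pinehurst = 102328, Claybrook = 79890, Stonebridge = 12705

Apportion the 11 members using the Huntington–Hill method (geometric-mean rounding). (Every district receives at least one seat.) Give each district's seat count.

With divisor 47086: modified quotas Oakdale 2.726, Rivermont 3.025, Pinehurst 2.173, Claybrook 1.697, Stonebridge 0.270.
Geometric-mean thresholds: Oakdale √(2·3)=2.449, Rivermont √(3·4)=3.464, Pinehurst √(2·3)=2.449, Claybrook √(1·2)=1.414, Stonebridge (min 1).
Each quota rounded against its threshold gives Oakdale 3, Rivermont 3, Pinehurst 2, Claybrook 2, Stonebridge 1 (total 11).

Oakdale: 3; Rivermont: 3; Pinehurst: 2; Claybrook: 2; Stonebridge: 1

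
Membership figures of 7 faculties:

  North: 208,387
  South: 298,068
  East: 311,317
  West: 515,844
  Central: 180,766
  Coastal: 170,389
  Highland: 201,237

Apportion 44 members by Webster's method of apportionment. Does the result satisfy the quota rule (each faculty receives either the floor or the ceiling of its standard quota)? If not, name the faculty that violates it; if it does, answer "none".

none

Standard quotas: North 4.862, South 6.954, East 7.263, West 12.034, Central 4.217, Coastal 3.975, Highland 4.695.
Webster allocation: North 5, South 7, East 7, West 12, Central 4, Coastal 4, Highland 5.
Every allocation lies between the lower and upper quota.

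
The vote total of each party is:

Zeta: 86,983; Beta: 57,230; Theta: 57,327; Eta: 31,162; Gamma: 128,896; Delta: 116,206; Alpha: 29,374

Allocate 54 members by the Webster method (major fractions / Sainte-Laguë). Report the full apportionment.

Zeta: 9, Beta: 6, Theta: 6, Eta: 3, Gamma: 14, Delta: 13, Alpha: 3

Standard divisor 507178/54 ≈ 9392.185; standard quotas: Zeta 9.261, Beta 6.093, Theta 6.104, Eta 3.318, Gamma 13.724, Delta 12.373, Alpha 3.127.
Rounding to the nearest integer gives 9, 6, 6, 3, 14, 12, 3 = 53 seats, so the divisor must be adjusted.
With modified divisor 9200: modified quotas Zeta 9.455, Beta 6.221, Theta 6.231, Eta 3.387, Gamma 14.010, Delta 12.631, Alpha 3.193.
Rounding to the nearest integer: Zeta 9, Beta 6, Theta 6, Eta 3, Gamma 14, Delta 13, Alpha 3 (total 54).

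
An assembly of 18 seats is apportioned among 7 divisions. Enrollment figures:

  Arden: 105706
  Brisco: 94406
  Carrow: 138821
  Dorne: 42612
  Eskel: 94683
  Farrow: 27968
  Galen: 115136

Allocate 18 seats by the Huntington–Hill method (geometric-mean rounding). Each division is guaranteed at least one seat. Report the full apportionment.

Arden: 3; Brisco: 3; Carrow: 4; Dorne: 1; Eskel: 3; Farrow: 1; Galen: 3

With divisor 35889: modified quotas Arden 2.945, Brisco 2.630, Carrow 3.868, Dorne 1.187, Eskel 2.638, Farrow 0.779, Galen 3.208.
Geometric-mean thresholds: Arden √(2·3)=2.449, Brisco √(2·3)=2.449, Carrow √(3·4)=3.464, Dorne √(1·2)=1.414, Eskel √(2·3)=2.449, Farrow (min 1), Galen √(3·4)=3.464.
Each quota rounded against its threshold gives Arden 3, Brisco 3, Carrow 4, Dorne 1, Eskel 3, Farrow 1, Galen 3 (total 18).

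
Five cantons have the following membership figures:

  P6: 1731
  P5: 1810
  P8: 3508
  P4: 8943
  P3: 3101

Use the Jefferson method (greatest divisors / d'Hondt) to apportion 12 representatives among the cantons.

Standard divisor 19093/12 ≈ 1591.083; standard quotas: P6 1.088, P5 1.138, P8 2.205, P4 5.621, P3 1.949.
Rounding down gives 1, 1, 2, 5, 1 = 10 seats, so the divisor must be adjusted.
With modified divisor 1400: modified quotas P6 1.236, P5 1.293, P8 2.506, P4 6.388, P3 2.215.
Rounding down: P6 1, P5 1, P8 2, P4 6, P3 2 (total 12).

P6 1, P5 1, P8 2, P4 6, P3 2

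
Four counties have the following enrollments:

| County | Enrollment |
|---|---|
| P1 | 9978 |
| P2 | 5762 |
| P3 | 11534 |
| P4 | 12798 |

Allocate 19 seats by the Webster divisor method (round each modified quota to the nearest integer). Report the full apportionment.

Standard divisor 40072/19 ≈ 2109.053; standard quotas: P1 4.731, P2 2.732, P3 5.469, P4 6.068.
Rounding to the nearest integer gives P1 5, P2 3, P3 5, P4 6 — total 19, matching the house size, so no adjustment is needed.

P1 5, P2 3, P3 5, P4 6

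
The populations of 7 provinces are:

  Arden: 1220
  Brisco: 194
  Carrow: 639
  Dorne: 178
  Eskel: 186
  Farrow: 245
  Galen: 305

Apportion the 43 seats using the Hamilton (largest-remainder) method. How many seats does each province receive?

Arden: 18; Brisco: 3; Carrow: 9; Dorne: 3; Eskel: 3; Farrow: 3; Galen: 4

The standard divisor is 2967/43 = 69.
Standard quotas: Arden 17.681, Brisco 2.812, Carrow 9.261, Dorne 2.580, Eskel 2.696, Farrow 3.551, Galen 4.420.
Lower quotas: Arden 17, Brisco 2, Carrow 9, Dorne 2, Eskel 2, Farrow 3, Galen 4 (sum 39, leaving 4 seats).
Remainders in descending order: Brisco 0.812, Eskel 0.696, Arden 0.681, Dorne 0.580, Farrow 0.551, Galen 0.420, Carrow 0.261.
Largest remainders: Brisco, Eskel, Arden, Dorne receive the extra seats.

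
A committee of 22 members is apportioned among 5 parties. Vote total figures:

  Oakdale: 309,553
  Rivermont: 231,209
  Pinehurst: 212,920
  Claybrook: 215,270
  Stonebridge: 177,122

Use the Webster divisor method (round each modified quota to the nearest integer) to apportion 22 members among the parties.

Oakdale=6, Rivermont=5, Pinehurst=4, Claybrook=4, Stonebridge=3

Standard divisor 1146074/22 ≈ 52094.273; standard quotas: Oakdale 5.942, Rivermont 4.438, Pinehurst 4.087, Claybrook 4.132, Stonebridge 3.400.
Rounding to the nearest integer gives 6, 4, 4, 4, 3 = 21 seats, so the divisor must be adjusted.
With modified divisor 51000: modified quotas Oakdale 6.070, Rivermont 4.534, Pinehurst 4.175, Claybrook 4.221, Stonebridge 3.473.
Rounding to the nearest integer: Oakdale 6, Rivermont 5, Pinehurst 4, Claybrook 4, Stonebridge 3 (total 22).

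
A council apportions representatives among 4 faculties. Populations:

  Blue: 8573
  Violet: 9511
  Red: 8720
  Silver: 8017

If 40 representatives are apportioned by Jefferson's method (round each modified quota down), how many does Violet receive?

11

Standard divisor 34821/40 ≈ 870.525; standard quotas: Blue 9.848, Violet 10.926, Red 10.017, Silver 9.209.
Rounding down gives 9, 10, 10, 9 = 38 seats, so the divisor must be adjusted.
With modified divisor 830: modified quotas Blue 10.329, Violet 11.459, Red 10.506, Silver 9.659.
Rounding down: Blue 10, Violet 11, Red 10, Silver 9 (total 40).
Violet receives 11.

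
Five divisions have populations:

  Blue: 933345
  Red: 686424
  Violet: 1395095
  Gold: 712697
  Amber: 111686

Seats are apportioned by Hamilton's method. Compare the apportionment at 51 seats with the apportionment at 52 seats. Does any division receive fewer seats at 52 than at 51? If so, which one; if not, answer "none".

At 51 seats: Blue 12, Red 9, Violet 19, Gold 9, Amber 2.
At 52 seats: Blue 13, Red 9, Violet 19, Gold 10, Amber 1.
Amber drops from 2 to 1.

Amber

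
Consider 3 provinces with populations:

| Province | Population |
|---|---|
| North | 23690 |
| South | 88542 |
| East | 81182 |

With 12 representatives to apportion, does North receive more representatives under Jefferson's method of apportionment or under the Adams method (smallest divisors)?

Adams

Jefferson: North 1, South 6, East 5.
Adams: North 2, South 5, East 5.
North gets 1 under Jefferson and 2 under Adams.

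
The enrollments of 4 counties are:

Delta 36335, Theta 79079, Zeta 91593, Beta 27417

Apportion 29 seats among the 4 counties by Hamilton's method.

Standard divisor: 234424 ÷ 29 ≈ 8083.586.
Standard quotas: Delta 4.4949, Theta 9.7827, Zeta 11.3307, Beta 3.3917.
Lower quotas: Delta 4, Theta 9, Zeta 11, Beta 3 (sum 27, leaving 2 seats).
Remainders in descending order: Theta 0.7827, Delta 0.4949, Beta 0.3917, Zeta 0.3307.
The surplus seats go to Theta, Delta.

Delta: 5, Theta: 10, Zeta: 11, Beta: 3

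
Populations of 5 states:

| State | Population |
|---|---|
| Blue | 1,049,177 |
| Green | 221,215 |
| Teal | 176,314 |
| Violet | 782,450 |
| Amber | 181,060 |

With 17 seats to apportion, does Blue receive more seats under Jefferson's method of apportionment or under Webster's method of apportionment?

Jefferson: Blue 8, Green 1, Teal 1, Violet 6, Amber 1.
Webster: Blue 7, Green 2, Teal 1, Violet 6, Amber 1.
Blue gets 8 under Jefferson and 7 under Webster.

Jefferson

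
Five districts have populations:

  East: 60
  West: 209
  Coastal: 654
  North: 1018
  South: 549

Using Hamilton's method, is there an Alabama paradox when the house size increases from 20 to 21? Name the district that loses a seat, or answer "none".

At 20 seats: East 1, West 2, Coastal 5, North 8, South 4.
At 21 seats: East 0, West 2, Coastal 5, North 9, South 5.
East drops from 1 to 0.

East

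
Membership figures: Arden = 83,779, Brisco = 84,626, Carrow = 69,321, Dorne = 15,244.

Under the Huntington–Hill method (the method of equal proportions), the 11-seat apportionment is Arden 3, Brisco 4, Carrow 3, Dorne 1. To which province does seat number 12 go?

Arden

Priority for the next seat is population ÷ (√(s·(s+1))).
Priorities: Arden 24184.914, Brisco 18922.949, Carrow 20011.249, Dorne 10779.136.
Highest priority: Arden.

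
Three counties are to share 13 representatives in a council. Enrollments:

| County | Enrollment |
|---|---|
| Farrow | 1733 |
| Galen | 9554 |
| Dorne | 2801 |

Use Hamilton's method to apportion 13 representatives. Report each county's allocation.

Farrow=2; Galen=9; Dorne=2

Total 14088; standard divisor 14088/13 ≈ 1083.692.
Standard quotas: Farrow 1.5992, Galen 8.8162, Dorne 2.5847.
Lower quotas: Farrow 1, Galen 8, Dorne 2 (sum 11, leaving 2 seats).
Remainders in descending order: Galen 0.8162, Farrow 0.5992, Dorne 0.5847.
Largest remainders: Galen, Farrow receive the extra seats.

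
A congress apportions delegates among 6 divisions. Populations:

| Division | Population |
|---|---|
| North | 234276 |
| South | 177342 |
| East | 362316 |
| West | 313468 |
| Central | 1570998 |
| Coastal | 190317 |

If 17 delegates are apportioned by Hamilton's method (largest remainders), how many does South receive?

Standard divisor: 2848717 ÷ 17 ≈ 167571.588.
Standard quotas: North 1.3981, South 1.0583, East 2.1622, West 1.8707, Central 9.3751, Coastal 1.1357.
Lower quotas: North 1, South 1, East 2, West 1, Central 9, Coastal 1 (sum 15, leaving 2 seats).
Remainders in descending order: West 0.8707, North 0.3981, Central 0.3751, East 0.1622, Coastal 0.1357, South 0.0583.
The surplus seats go to West, North.
South receives 1.

1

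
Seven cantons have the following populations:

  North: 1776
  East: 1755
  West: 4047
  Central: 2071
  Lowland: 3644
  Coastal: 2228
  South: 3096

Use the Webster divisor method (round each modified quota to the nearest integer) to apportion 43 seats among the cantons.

Standard divisor 18617/43 ≈ 432.953; standard quotas: North 4.102, East 4.054, West 9.347, Central 4.783, Lowland 8.417, Coastal 5.146, South 7.151.
Rounding to the nearest integer gives 4, 4, 9, 5, 8, 5, 7 = 42 seats, so the divisor must be adjusted.
With modified divisor 427: modified quotas North 4.159, East 4.110, West 9.478, Central 4.850, Lowland 8.534, Coastal 5.218, South 7.251.
Rounding to the nearest integer: North 4, East 4, West 9, Central 5, Lowland 9, Coastal 5, South 7 (total 43).

North 4, East 4, West 9, Central 5, Lowland 9, Coastal 5, South 7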